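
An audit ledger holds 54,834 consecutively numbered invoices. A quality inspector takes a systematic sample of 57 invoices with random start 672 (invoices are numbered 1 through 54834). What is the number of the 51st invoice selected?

48772

k = 54834/57 = 962
51st selection = r + (51−1)·k = 672 + 50×962 = 672 + 48100 = 48772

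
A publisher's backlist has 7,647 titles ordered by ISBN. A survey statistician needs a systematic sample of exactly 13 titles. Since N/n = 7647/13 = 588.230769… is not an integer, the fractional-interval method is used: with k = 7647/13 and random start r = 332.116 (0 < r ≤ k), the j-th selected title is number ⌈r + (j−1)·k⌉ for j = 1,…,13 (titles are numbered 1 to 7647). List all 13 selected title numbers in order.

333, 921, 1509, 2097, 2686, 3274, 3862, 4450, 5038, 5627, 6215, 6803, 7391

j=1: r + 0k = 332.116 → ⌈·⌉ = 333
j=2: r + 1k = 920.346769… → ⌈·⌉ = 921
j=3: r + 2k = 1508.577538… → ⌈·⌉ = 1509
j=4: r + 3k = 2096.808307… → ⌈·⌉ = 2097
j=5: r + 4k = 2685.039076… → ⌈·⌉ = 2686
j=6: r + 5k = 3273.269846… → ⌈·⌉ = 3274
j=7: r + 6k = 3861.500615… → ⌈·⌉ = 3862
j=8: r + 7k = 4449.731384… → ⌈·⌉ = 4450
j=9: r + 8k = 5037.962153… → ⌈·⌉ = 5038
j=10: r + 9k = 5626.192923… → ⌈·⌉ = 5627
j=11: r + 10k = 6214.423692… → ⌈·⌉ = 6215
j=12: r + 11k = 6802.654461… → ⌈·⌉ = 6803
j=13: r + 12k = 7390.885230… → ⌈·⌉ = 7391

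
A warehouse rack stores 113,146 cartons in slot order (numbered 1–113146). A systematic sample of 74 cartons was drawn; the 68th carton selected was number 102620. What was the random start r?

177

k = 113146/74 = 1529
r = 102620 − (68−1)×1529 = 102620 − 102443 = 177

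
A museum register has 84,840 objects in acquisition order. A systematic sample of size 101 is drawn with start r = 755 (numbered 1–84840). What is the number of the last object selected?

84755

k = 84840/101 = 840
101st selection = r + (101−1)·k = 755 + 100×840 = 755 + 84000 = 84755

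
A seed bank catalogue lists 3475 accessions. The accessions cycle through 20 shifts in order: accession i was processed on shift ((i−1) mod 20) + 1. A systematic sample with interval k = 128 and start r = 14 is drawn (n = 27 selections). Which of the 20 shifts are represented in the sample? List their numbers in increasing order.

Consecutive selections differ by k = 128, so their shift numbers differ by 128 mod 20 = 8.
gcd(128, 20) = 4, so the sample visits 20/4 = 5 distinct residues mod 20.
Start 14 is shift 14; the shifts hit are 2, 6, 10, 14, 18.

2, 6, 10, 14, 18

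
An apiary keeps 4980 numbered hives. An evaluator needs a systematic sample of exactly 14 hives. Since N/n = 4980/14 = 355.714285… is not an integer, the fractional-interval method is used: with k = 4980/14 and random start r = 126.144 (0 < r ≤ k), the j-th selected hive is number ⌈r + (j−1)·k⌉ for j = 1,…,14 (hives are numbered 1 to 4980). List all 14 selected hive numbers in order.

j=1: r + 0k = 126.144 → ⌈·⌉ = 127
j=2: r + 1k = 481.858285… → ⌈·⌉ = 482
j=3: r + 2k = 837.572571… → ⌈·⌉ = 838
j=4: r + 3k = 1193.286857… → ⌈·⌉ = 1194
j=5: r + 4k = 1549.001142… → ⌈·⌉ = 1550
j=6: r + 5k = 1904.715428… → ⌈·⌉ = 1905
j=7: r + 6k = 2260.429714… → ⌈·⌉ = 2261
j=8: r + 7k = 2616.144 → ⌈·⌉ = 2617
j=9: r + 8k = 2971.858285… → ⌈·⌉ = 2972
j=10: r + 9k = 3327.572571… → ⌈·⌉ = 3328
j=11: r + 10k = 3683.286857… → ⌈·⌉ = 3684
j=12: r + 11k = 4039.001142… → ⌈·⌉ = 4040
j=13: r + 12k = 4394.715428… → ⌈·⌉ = 4395
j=14: r + 13k = 4750.429714… → ⌈·⌉ = 4751

127, 482, 838, 1194, 1550, 1905, 2261, 2617, 2972, 3328, 3684, 4040, 4395, 4751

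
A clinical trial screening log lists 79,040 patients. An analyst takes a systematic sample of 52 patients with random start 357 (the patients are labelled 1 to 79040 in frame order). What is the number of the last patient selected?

77877

k = 79040/52 = 1520
52nd selection = r + (52−1)·k = 357 + 51×1520 = 357 + 77520 = 77877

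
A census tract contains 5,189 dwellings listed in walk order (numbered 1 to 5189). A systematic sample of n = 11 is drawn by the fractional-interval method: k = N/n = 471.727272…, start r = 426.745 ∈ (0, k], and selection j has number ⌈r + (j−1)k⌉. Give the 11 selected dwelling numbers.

j=1: r + 0k = 426.745 → ⌈·⌉ = 427
j=2: r + 1k = 898.472272… → ⌈·⌉ = 899
j=3: r + 2k = 1370.199545… → ⌈·⌉ = 1371
j=4: r + 3k = 1841.926818… → ⌈·⌉ = 1842
j=5: r + 4k = 2313.654090… → ⌈·⌉ = 2314
j=6: r + 5k = 2785.381363… → ⌈·⌉ = 2786
j=7: r + 6k = 3257.108636… → ⌈·⌉ = 3258
j=8: r + 7k = 3728.835909… → ⌈·⌉ = 3729
j=9: r + 8k = 4200.563181… → ⌈·⌉ = 4201
j=10: r + 9k = 4672.290454… → ⌈·⌉ = 4673
j=11: r + 10k = 5144.017727… → ⌈·⌉ = 5145

427, 899, 1371, 1842, 2314, 2786, 3258, 3729, 4201, 4673, 5145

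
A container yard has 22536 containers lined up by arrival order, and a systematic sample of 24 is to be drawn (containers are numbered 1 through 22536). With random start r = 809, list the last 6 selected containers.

k = N/n = 22536/24 = 939
19th selection = 809 + 18×939 = 17711
20th: 17711 + 939 = 18650
21st: 18650 + 939 = 19589
22nd: 19589 + 939 = 20528
23rd: 20528 + 939 = 21467
24th: 21467 + 939 = 22406

17711, 18650, 19589, 20528, 21467, 22406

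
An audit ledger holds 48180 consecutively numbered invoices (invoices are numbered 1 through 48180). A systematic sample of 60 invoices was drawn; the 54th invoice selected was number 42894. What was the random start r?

335

k = 48180/60 = 803
r = 42894 − (54−1)×803 = 42894 − 42559 = 335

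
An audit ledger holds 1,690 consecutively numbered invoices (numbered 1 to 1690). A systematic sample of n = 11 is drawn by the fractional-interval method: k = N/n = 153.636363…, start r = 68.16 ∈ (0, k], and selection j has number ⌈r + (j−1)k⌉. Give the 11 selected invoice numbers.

j=1: r + 0k = 68.16 → ⌈·⌉ = 69
j=2: r + 1k = 221.796363… → ⌈·⌉ = 222
j=3: r + 2k = 375.432727… → ⌈·⌉ = 376
j=4: r + 3k = 529.069090… → ⌈·⌉ = 530
j=5: r + 4k = 682.705454… → ⌈·⌉ = 683
j=6: r + 5k = 836.341818… → ⌈·⌉ = 837
j=7: r + 6k = 989.978181… → ⌈·⌉ = 990
j=8: r + 7k = 1143.614545… → ⌈·⌉ = 1144
j=9: r + 8k = 1297.250909… → ⌈·⌉ = 1298
j=10: r + 9k = 1450.887272… → ⌈·⌉ = 1451
j=11: r + 10k = 1604.523636… → ⌈·⌉ = 1605

69, 222, 376, 530, 683, 837, 990, 1144, 1298, 1451, 1605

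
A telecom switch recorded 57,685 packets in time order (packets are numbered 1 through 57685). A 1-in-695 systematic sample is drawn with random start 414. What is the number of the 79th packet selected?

k = 695
79th selection = r + (79−1)·k = 414 + 78×695 = 414 + 54210 = 54624

54624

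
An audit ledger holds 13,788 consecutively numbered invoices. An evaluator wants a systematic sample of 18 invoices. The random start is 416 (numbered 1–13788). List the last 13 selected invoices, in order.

k = N/n = 13788/18 = 766
6th selection = 416 + 5×766 = 4246
7th: 4246 + 766 = 5012
8th: 5012 + 766 = 5778
9th: 5778 + 766 = 6544
10th: 6544 + 766 = 7310
11th: 7310 + 766 = 8076
12th: 8076 + 766 = 8842
13th: 8842 + 766 = 9608
14th: 9608 + 766 = 10374
15th: 10374 + 766 = 11140
16th: 11140 + 766 = 11906
17th: 11906 + 766 = 12672
18th: 12672 + 766 = 13438

4246, 5012, 5778, 6544, 7310, 8076, 8842, 9608, 10374, 11140, 11906, 12672, 13438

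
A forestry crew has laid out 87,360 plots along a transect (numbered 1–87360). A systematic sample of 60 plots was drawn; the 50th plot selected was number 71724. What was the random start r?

k = 87360/60 = 1456
r = 71724 − (50−1)×1456 = 71724 − 71344 = 380

380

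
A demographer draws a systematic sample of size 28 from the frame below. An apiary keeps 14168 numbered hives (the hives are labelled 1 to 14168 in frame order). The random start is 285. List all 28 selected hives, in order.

k = N/n = 14168/28 = 506
hive 1: 285
hive 2: 285 + 506 = 791
hive 3: 791 + 506 = 1297
hive 4: 1297 + 506 = 1803
hive 5: 1803 + 506 = 2309
hive 6: 2309 + 506 = 2815
hive 7: 2815 + 506 = 3321
hive 8: 3321 + 506 = 3827
hive 9: 3827 + 506 = 4333
hive 10: 4333 + 506 = 4839
hive 11: 4839 + 506 = 5345
hive 12: 5345 + 506 = 5851
hive 13: 5851 + 506 = 6357
hive 14: 6357 + 506 = 6863
hive 15: 6863 + 506 = 7369
hive 16: 7369 + 506 = 7875
hive 17: 7875 + 506 = 8381
hive 18: 8381 + 506 = 8887
hive 19: 8887 + 506 = 9393
hive 20: 9393 + 506 = 9899
hive 21: 9899 + 506 = 10405
hive 22: 10405 + 506 = 10911
hive 23: 10911 + 506 = 11417
hive 24: 11417 + 506 = 11923
hive 25: 11923 + 506 = 12429
hive 26: 12429 + 506 = 12935
hive 27: 12935 + 506 = 13441
hive 28: 13441 + 506 = 13947

285, 791, 1297, 1803, 2309, 2815, 3321, 3827, 4333, 4839, 5345, 5851, 6357, 6863, 7369, 7875, 8381, 8887, 9393, 9899, 10405, 10911, 11417, 11923, 12429, 12935, 13441, 13947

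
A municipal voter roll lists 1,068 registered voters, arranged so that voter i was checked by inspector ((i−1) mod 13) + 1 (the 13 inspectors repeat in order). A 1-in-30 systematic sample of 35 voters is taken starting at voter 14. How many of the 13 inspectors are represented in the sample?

13

Consecutive selections differ by k = 30, so their inspector numbers differ by 30 mod 13 = 4.
gcd(30, 13) = 1, so the sample visits 13/1 = 13 distinct residues mod 13.
Start 14 is inspector 1; the inspectors hit are 1, 2, 3, 4, 5, 6, 7, 8, 9, 10, 11, 12, 13.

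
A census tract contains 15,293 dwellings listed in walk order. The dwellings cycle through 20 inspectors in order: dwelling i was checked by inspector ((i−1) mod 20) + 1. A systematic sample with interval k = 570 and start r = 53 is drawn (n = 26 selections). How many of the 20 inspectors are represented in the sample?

2

Consecutive selections differ by k = 570, so their inspector numbers differ by 570 mod 20 = 10.
gcd(570, 20) = 10, so the sample visits 20/10 = 2 distinct residues mod 20.
Start 53 is inspector 13; the inspectors hit are 3, 13.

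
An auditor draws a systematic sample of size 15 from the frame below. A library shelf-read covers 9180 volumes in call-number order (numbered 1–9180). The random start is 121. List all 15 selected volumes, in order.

121, 733, 1345, 1957, 2569, 3181, 3793, 4405, 5017, 5629, 6241, 6853, 7465, 8077, 8689

k = N/n = 9180/15 = 612
volume 1: 121
volume 2: 121 + 612 = 733
volume 3: 733 + 612 = 1345
volume 4: 1345 + 612 = 1957
volume 5: 1957 + 612 = 2569
volume 6: 2569 + 612 = 3181
volume 7: 3181 + 612 = 3793
volume 8: 3793 + 612 = 4405
volume 9: 4405 + 612 = 5017
volume 10: 5017 + 612 = 5629
volume 11: 5629 + 612 = 6241
volume 12: 6241 + 612 = 6853
volume 13: 6853 + 612 = 7465
volume 14: 7465 + 612 = 8077
volume 15: 8077 + 612 = 8689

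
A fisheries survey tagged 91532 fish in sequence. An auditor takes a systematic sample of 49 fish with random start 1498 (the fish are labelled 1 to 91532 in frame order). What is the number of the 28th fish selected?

51934

k = 91532/49 = 1868
28th selection = r + (28−1)·k = 1498 + 27×1868 = 1498 + 50436 = 51934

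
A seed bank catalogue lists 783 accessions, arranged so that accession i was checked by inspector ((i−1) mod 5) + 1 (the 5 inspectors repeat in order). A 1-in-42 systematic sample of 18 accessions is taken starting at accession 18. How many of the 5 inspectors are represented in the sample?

Consecutive selections differ by k = 42, so their inspector numbers differ by 42 mod 5 = 2.
gcd(42, 5) = 1, so the sample visits 5/1 = 5 distinct residues mod 5.
Start 18 is inspector 3; the inspectors hit are 1, 2, 3, 4, 5.

5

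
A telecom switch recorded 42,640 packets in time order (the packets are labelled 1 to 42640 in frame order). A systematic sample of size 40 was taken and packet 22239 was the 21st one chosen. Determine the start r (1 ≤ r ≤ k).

919

k = 42640/40 = 1066
r = 22239 − (21−1)×1066 = 22239 − 21320 = 919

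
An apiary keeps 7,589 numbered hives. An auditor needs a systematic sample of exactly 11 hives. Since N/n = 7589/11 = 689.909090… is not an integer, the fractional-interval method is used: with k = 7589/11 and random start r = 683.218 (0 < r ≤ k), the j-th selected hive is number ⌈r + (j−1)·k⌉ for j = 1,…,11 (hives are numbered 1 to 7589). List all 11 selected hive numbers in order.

j=1: r + 0k = 683.218 → ⌈·⌉ = 684
j=2: r + 1k = 1373.127090… → ⌈·⌉ = 1374
j=3: r + 2k = 2063.036181… → ⌈·⌉ = 2064
j=4: r + 3k = 2752.945272… → ⌈·⌉ = 2753
j=5: r + 4k = 3442.854363… → ⌈·⌉ = 3443
j=6: r + 5k = 4132.763454… → ⌈·⌉ = 4133
j=7: r + 6k = 4822.672545… → ⌈·⌉ = 4823
j=8: r + 7k = 5512.581636… → ⌈·⌉ = 5513
j=9: r + 8k = 6202.490727… → ⌈·⌉ = 6203
j=10: r + 9k = 6892.399818… → ⌈·⌉ = 6893
j=11: r + 10k = 7582.308909… → ⌈·⌉ = 7583

684, 1374, 2064, 2753, 3443, 4133, 4823, 5513, 6203, 6893, 7583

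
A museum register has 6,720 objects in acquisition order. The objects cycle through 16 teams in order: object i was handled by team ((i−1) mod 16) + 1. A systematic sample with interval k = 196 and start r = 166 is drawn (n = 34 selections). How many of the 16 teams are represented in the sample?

Consecutive selections differ by k = 196, so their team numbers differ by 196 mod 16 = 4.
gcd(196, 16) = 4, so the sample visits 16/4 = 4 distinct residues mod 16.
Start 166 is team 6; the teams hit are 2, 6, 10, 14.

4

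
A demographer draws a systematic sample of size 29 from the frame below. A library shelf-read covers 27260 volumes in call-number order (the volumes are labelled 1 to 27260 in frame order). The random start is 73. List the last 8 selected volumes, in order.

k = N/n = 27260/29 = 940
22nd selection = 73 + 21×940 = 19813
23rd: 19813 + 940 = 20753
24th: 20753 + 940 = 21693
25th: 21693 + 940 = 22633
26th: 22633 + 940 = 23573
27th: 23573 + 940 = 24513
28th: 24513 + 940 = 25453
29th: 25453 + 940 = 26393

19813, 20753, 21693, 22633, 23573, 24513, 25453, 26393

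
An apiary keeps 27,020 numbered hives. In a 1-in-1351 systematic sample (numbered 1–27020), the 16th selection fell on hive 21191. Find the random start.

926

k = 1351
r = 21191 − (16−1)×1351 = 21191 − 20265 = 926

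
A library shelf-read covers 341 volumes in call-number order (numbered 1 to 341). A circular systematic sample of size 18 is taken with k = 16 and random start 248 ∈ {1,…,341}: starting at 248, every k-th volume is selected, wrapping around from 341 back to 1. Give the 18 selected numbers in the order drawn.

248, 264, 280, 296, 312, 328, 3, 19, 35, 51, 67, 83, 99, 115, 131, 147, 163, 179

Selection 1: 248
Selection 2: 248 + 16 = 264
Selection 3: 264 + 16 = 280
Selection 4: 280 + 16 = 296
Selection 5: 296 + 16 = 312
Selection 6: 312 + 16 = 328
Selection 7: 328 + 16 = 344 → 344 − 341 = 3
Selection 8: 3 + 16 = 19
Selection 9: 19 + 16 = 35
Selection 10: 35 + 16 = 51
Selection 11: 51 + 16 = 67
Selection 12: 67 + 16 = 83
Selection 13: 83 + 16 = 99
Selection 14: 99 + 16 = 115
Selection 15: 115 + 16 = 131
Selection 16: 131 + 16 = 147
Selection 17: 147 + 16 = 163
Selection 18: 163 + 16 = 179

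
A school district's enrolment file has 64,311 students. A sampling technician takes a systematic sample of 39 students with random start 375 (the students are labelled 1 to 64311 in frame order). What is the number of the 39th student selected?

k = 64311/39 = 1649
39th selection = r + (39−1)·k = 375 + 38×1649 = 375 + 62662 = 63037

63037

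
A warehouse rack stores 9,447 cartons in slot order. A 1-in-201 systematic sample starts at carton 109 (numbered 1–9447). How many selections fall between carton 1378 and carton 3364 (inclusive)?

10

k = 201
First selection ≥ 1378: 109 + ⌈(1378−109)/201⌉·201 = 109 + 7×201 = 1516
Last selection ≤ 3364: 109 + ⌊(3364−109)/201⌋·201 = 109 + 16×201 = 3325
Count = 16 − 7 + 1 = 10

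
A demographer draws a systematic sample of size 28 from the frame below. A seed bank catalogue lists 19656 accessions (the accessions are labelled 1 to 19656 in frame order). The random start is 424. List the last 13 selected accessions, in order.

k = N/n = 19656/28 = 702
16th selection = 424 + 15×702 = 10954
17th: 10954 + 702 = 11656
18th: 11656 + 702 = 12358
19th: 12358 + 702 = 13060
20th: 13060 + 702 = 13762
21st: 13762 + 702 = 14464
22nd: 14464 + 702 = 15166
23rd: 15166 + 702 = 15868
24th: 15868 + 702 = 16570
25th: 16570 + 702 = 17272
26th: 17272 + 702 = 17974
27th: 17974 + 702 = 18676
28th: 18676 + 702 = 19378

10954, 11656, 12358, 13060, 13762, 14464, 15166, 15868, 16570, 17272, 17974, 18676, 19378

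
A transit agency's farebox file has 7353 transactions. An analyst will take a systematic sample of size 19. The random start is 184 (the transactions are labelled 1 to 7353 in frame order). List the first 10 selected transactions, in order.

k = N/n = 7353/19 = 387
transaction 1: 184
transaction 2: 184 + 387 = 571
transaction 3: 571 + 387 = 958
transaction 4: 958 + 387 = 1345
transaction 5: 1345 + 387 = 1732
transaction 6: 1732 + 387 = 2119
transaction 7: 2119 + 387 = 2506
transaction 8: 2506 + 387 = 2893
transaction 9: 2893 + 387 = 3280
transaction 10: 3280 + 387 = 3667

184, 571, 958, 1345, 1732, 2119, 2506, 2893, 3280, 3667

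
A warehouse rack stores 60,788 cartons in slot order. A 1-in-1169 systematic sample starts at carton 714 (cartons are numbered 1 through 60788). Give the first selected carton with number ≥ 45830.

46305

k = 1169
Steps past start: ⌈(45830 − 714)/1169⌉ = ⌈45116/1169⌉ = 39
Selected carton: 714 + 39×1169 = 46305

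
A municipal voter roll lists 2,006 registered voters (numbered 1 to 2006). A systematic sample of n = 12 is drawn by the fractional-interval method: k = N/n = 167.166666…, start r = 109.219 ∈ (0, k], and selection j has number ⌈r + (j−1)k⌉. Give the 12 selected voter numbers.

110, 277, 444, 611, 778, 946, 1113, 1280, 1447, 1614, 1781, 1949

j=1: r + 0k = 109.219 → ⌈·⌉ = 110
j=2: r + 1k = 276.385666… → ⌈·⌉ = 277
j=3: r + 2k = 443.552333… → ⌈·⌉ = 444
j=4: r + 3k = 610.719 → ⌈·⌉ = 611
j=5: r + 4k = 777.885666… → ⌈·⌉ = 778
j=6: r + 5k = 945.052333… → ⌈·⌉ = 946
j=7: r + 6k = 1112.219 → ⌈·⌉ = 1113
j=8: r + 7k = 1279.385666… → ⌈·⌉ = 1280
j=9: r + 8k = 1446.552333… → ⌈·⌉ = 1447
j=10: r + 9k = 1613.719 → ⌈·⌉ = 1614
j=11: r + 10k = 1780.885666… → ⌈·⌉ = 1781
j=12: r + 11k = 1948.052333… → ⌈·⌉ = 1949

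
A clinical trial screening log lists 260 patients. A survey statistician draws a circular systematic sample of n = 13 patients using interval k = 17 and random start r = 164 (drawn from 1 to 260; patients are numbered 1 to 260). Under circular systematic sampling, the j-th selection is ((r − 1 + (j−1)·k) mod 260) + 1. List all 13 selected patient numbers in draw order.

Selection 1: 164
Selection 2: 164 + 17 = 181
Selection 3: 181 + 17 = 198
Selection 4: 198 + 17 = 215
Selection 5: 215 + 17 = 232
Selection 6: 232 + 17 = 249
Selection 7: 249 + 17 = 266 → 266 − 260 = 6
Selection 8: 6 + 17 = 23
Selection 9: 23 + 17 = 40
Selection 10: 40 + 17 = 57
Selection 11: 57 + 17 = 74
Selection 12: 74 + 17 = 91
Selection 13: 91 + 17 = 108

164, 181, 198, 215, 232, 249, 6, 23, 40, 57, 74, 91, 108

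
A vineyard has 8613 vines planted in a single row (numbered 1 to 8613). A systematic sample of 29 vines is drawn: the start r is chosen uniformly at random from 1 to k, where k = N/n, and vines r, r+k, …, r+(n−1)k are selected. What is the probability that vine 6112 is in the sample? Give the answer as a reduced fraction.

1/297

k = 8613/29 = 297.
Vine 6112 is selected iff r ≡ 6112 (mod 297); exactly one such r in {1,…,297}.
Inclusion probability = 1/297.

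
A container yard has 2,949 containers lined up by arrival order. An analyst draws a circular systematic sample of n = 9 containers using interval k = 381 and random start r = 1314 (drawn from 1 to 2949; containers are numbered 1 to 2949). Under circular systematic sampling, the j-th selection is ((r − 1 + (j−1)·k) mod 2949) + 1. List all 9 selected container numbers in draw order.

1314, 1695, 2076, 2457, 2838, 270, 651, 1032, 1413

Selection 1: 1314
Selection 2: 1314 + 381 = 1695
Selection 3: 1695 + 381 = 2076
Selection 4: 2076 + 381 = 2457
Selection 5: 2457 + 381 = 2838
Selection 6: 2838 + 381 = 3219 → 3219 − 2949 = 270
Selection 7: 270 + 381 = 651
Selection 8: 651 + 381 = 1032
Selection 9: 1032 + 381 = 1413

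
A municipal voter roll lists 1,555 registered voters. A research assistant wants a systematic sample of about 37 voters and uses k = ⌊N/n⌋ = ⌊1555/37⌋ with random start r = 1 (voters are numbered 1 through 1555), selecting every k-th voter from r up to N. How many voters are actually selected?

k = ⌊1555/37⌋ = 42
Achieved size = ⌊(1555 − 1)/42⌋ + 1 = ⌊1554/42⌋ + 1 = 37 + 1 = 38
(last selection: 1 + 37×42 = 1555 ≤ 1555; next would be 1597 > 1555)

38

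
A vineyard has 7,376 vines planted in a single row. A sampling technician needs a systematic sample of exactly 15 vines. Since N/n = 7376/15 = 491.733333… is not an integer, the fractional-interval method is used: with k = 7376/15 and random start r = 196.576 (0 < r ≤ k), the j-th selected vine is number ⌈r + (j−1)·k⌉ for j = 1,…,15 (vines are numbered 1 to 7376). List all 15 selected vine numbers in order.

197, 689, 1181, 1672, 2164, 2656, 3147, 3639, 4131, 4623, 5114, 5606, 6098, 6590, 7081

j=1: r + 0k = 196.576 → ⌈·⌉ = 197
j=2: r + 1k = 688.309333… → ⌈·⌉ = 689
j=3: r + 2k = 1180.042666… → ⌈·⌉ = 1181
j=4: r + 3k = 1671.776 → ⌈·⌉ = 1672
j=5: r + 4k = 2163.509333… → ⌈·⌉ = 2164
j=6: r + 5k = 2655.242666… → ⌈·⌉ = 2656
j=7: r + 6k = 3146.976 → ⌈·⌉ = 3147
j=8: r + 7k = 3638.709333… → ⌈·⌉ = 3639
j=9: r + 8k = 4130.442666… → ⌈·⌉ = 4131
j=10: r + 9k = 4622.176 → ⌈·⌉ = 4623
j=11: r + 10k = 5113.909333… → ⌈·⌉ = 5114
j=12: r + 11k = 5605.642666… → ⌈·⌉ = 5606
j=13: r + 12k = 6097.376 → ⌈·⌉ = 6098
j=14: r + 13k = 6589.109333… → ⌈·⌉ = 6590
j=15: r + 14k = 7080.842666… → ⌈·⌉ = 7081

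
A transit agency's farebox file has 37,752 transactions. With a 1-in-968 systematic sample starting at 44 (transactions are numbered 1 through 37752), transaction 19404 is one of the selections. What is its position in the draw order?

k = 968
position = (19404 − 44)/968 + 1 = 19360/968 + 1 = 20 + 1 = 21

21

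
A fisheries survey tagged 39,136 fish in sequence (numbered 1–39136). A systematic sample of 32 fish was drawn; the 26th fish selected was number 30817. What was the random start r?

242

k = 39136/32 = 1223
r = 30817 − (26−1)×1223 = 30817 − 30575 = 242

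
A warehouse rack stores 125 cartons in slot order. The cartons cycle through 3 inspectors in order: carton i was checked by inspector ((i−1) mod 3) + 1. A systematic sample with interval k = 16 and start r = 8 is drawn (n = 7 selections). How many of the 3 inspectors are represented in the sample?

Consecutive selections differ by k = 16, so their inspector numbers differ by 16 mod 3 = 1.
gcd(16, 3) = 1, so the sample visits 3/1 = 3 distinct residues mod 3.
Start 8 is inspector 2; the inspectors hit are 1, 2, 3.

3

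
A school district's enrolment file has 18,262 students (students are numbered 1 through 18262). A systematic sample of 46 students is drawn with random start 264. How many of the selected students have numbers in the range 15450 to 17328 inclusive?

4

k = 18262/46 = 397
First selection ≥ 15450: 264 + ⌈(15450−264)/397⌉·397 = 264 + 39×397 = 15747
Last selection ≤ 17328: 264 + ⌊(17328−264)/397⌋·397 = 264 + 42×397 = 16938
Count = 42 − 39 + 1 = 4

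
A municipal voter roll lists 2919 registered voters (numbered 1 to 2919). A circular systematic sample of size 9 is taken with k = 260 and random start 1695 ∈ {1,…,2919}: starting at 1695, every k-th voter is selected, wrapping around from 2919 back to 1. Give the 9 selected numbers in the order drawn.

1695, 1955, 2215, 2475, 2735, 76, 336, 596, 856

Selection 1: 1695
Selection 2: 1695 + 260 = 1955
Selection 3: 1955 + 260 = 2215
Selection 4: 2215 + 260 = 2475
Selection 5: 2475 + 260 = 2735
Selection 6: 2735 + 260 = 2995 → 2995 − 2919 = 76
Selection 7: 76 + 260 = 336
Selection 8: 336 + 260 = 596
Selection 9: 596 + 260 = 856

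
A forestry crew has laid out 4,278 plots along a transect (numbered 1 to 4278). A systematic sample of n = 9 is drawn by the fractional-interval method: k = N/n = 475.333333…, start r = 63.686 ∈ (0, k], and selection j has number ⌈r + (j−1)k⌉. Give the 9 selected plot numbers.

j=1: r + 0k = 63.686 → ⌈·⌉ = 64
j=2: r + 1k = 539.019333… → ⌈·⌉ = 540
j=3: r + 2k = 1014.352666… → ⌈·⌉ = 1015
j=4: r + 3k = 1489.686 → ⌈·⌉ = 1490
j=5: r + 4k = 1965.019333… → ⌈·⌉ = 1966
j=6: r + 5k = 2440.352666… → ⌈·⌉ = 2441
j=7: r + 6k = 2915.686 → ⌈·⌉ = 2916
j=8: r + 7k = 3391.019333… → ⌈·⌉ = 3392
j=9: r + 8k = 3866.352666… → ⌈·⌉ = 3867

64, 540, 1015, 1490, 1966, 2441, 2916, 3392, 3867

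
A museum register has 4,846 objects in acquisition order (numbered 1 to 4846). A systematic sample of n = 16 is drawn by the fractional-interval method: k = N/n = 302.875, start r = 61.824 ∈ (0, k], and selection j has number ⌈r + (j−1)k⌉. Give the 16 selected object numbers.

j=1: r + 0k = 61.824 → ⌈·⌉ = 62
j=2: r + 1k = 364.699 → ⌈·⌉ = 365
j=3: r + 2k = 667.574 → ⌈·⌉ = 668
j=4: r + 3k = 970.449 → ⌈·⌉ = 971
j=5: r + 4k = 1273.324 → ⌈·⌉ = 1274
j=6: r + 5k = 1576.199 → ⌈·⌉ = 1577
j=7: r + 6k = 1879.074 → ⌈·⌉ = 1880
j=8: r + 7k = 2181.949 → ⌈·⌉ = 2182
j=9: r + 8k = 2484.824 → ⌈·⌉ = 2485
j=10: r + 9k = 2787.699 → ⌈·⌉ = 2788
j=11: r + 10k = 3090.574 → ⌈·⌉ = 3091
j=12: r + 11k = 3393.449 → ⌈·⌉ = 3394
j=13: r + 12k = 3696.324 → ⌈·⌉ = 3697
j=14: r + 13k = 3999.199 → ⌈·⌉ = 4000
j=15: r + 14k = 4302.074 → ⌈·⌉ = 4303
j=16: r + 15k = 4604.949 → ⌈·⌉ = 4605

62, 365, 668, 971, 1274, 1577, 1880, 2182, 2485, 2788, 3091, 3394, 3697, 4000, 4303, 4605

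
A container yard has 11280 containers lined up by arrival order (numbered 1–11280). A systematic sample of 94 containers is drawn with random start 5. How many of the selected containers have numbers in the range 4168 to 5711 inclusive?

k = 11280/94 = 120
First selection ≥ 4168: 5 + ⌈(4168−5)/120⌉·120 = 5 + 35×120 = 4205
Last selection ≤ 5711: 5 + ⌊(5711−5)/120⌋·120 = 5 + 47×120 = 5645
Count = 47 − 35 + 1 = 13

13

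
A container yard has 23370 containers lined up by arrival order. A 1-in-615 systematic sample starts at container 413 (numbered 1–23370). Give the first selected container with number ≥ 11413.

11483

k = 615
Steps past start: ⌈(11413 − 413)/615⌉ = ⌈11000/615⌉ = 18
Selected container: 413 + 18×615 = 11483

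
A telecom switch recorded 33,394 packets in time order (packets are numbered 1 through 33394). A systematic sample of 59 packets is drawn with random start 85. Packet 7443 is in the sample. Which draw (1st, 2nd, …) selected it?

14

k = 33394/59 = 566
position = (7443 − 85)/566 + 1 = 7358/566 + 1 = 13 + 1 = 14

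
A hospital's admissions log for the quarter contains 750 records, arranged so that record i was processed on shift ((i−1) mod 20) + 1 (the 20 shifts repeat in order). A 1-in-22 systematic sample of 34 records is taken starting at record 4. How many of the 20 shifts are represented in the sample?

Consecutive selections differ by k = 22, so their shift numbers differ by 22 mod 20 = 2.
gcd(22, 20) = 2, so the sample visits 20/2 = 10 distinct residues mod 20.
Start 4 is shift 4; the shifts hit are 2, 4, 6, 8, 10, 12, 14, 16, 18, 20.

10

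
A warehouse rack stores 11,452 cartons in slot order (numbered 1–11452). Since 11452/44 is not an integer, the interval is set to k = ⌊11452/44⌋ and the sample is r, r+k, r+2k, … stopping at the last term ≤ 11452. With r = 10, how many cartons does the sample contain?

k = ⌊11452/44⌋ = 260
Achieved size = ⌊(11452 − 10)/260⌋ + 1 = ⌊11442/260⌋ + 1 = 44 + 1 = 45
(last selection: 10 + 44×260 = 11450 ≤ 11452; next would be 11710 > 11452)

45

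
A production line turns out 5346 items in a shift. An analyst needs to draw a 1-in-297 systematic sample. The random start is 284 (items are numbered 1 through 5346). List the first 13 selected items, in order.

item 1: 284
item 2: 284 + 297 = 581
item 3: 581 + 297 = 878
item 4: 878 + 297 = 1175
item 5: 1175 + 297 = 1472
item 6: 1472 + 297 = 1769
item 7: 1769 + 297 = 2066
item 8: 2066 + 297 = 2363
item 9: 2363 + 297 = 2660
item 10: 2660 + 297 = 2957
item 11: 2957 + 297 = 3254
item 12: 3254 + 297 = 3551
item 13: 3551 + 297 = 3848

284, 581, 878, 1175, 1472, 1769, 2066, 2363, 2660, 2957, 3254, 3551, 3848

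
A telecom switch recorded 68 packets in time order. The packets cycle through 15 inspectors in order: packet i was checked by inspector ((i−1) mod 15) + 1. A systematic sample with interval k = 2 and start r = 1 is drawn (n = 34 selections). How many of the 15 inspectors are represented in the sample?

Consecutive selections differ by k = 2, so their inspector numbers differ by 2 mod 15 = 2.
gcd(2, 15) = 1, so the sample visits 15/1 = 15 distinct residues mod 15.
Start 1 is inspector 1; the inspectors hit are 1, 2, 3, 4, 5, 6, 7, 8, 9, 10, 11, 12, 13, 14, 15.

15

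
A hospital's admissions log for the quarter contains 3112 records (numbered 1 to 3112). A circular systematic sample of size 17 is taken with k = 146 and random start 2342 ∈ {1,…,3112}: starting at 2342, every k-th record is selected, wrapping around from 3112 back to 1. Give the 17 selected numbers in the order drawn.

Selection 1: 2342
Selection 2: 2342 + 146 = 2488
Selection 3: 2488 + 146 = 2634
Selection 4: 2634 + 146 = 2780
Selection 5: 2780 + 146 = 2926
Selection 6: 2926 + 146 = 3072
Selection 7: 3072 + 146 = 3218 → 3218 − 3112 = 106
Selection 8: 106 + 146 = 252
Selection 9: 252 + 146 = 398
Selection 10: 398 + 146 = 544
Selection 11: 544 + 146 = 690
Selection 12: 690 + 146 = 836
Selection 13: 836 + 146 = 982
Selection 14: 982 + 146 = 1128
Selection 15: 1128 + 146 = 1274
Selection 16: 1274 + 146 = 1420
Selection 17: 1420 + 146 = 1566

2342, 2488, 2634, 2780, 2926, 3072, 106, 252, 398, 544, 690, 836, 982, 1128, 1274, 1420, 1566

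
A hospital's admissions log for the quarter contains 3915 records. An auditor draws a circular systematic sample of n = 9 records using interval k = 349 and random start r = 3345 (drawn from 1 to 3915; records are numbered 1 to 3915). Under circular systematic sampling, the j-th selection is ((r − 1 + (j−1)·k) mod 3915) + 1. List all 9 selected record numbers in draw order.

3345, 3694, 128, 477, 826, 1175, 1524, 1873, 2222

Selection 1: 3345
Selection 2: 3345 + 349 = 3694
Selection 3: 3694 + 349 = 4043 → 4043 − 3915 = 128
Selection 4: 128 + 349 = 477
Selection 5: 477 + 349 = 826
Selection 6: 826 + 349 = 1175
Selection 7: 1175 + 349 = 1524
Selection 8: 1524 + 349 = 1873
Selection 9: 1873 + 349 = 2222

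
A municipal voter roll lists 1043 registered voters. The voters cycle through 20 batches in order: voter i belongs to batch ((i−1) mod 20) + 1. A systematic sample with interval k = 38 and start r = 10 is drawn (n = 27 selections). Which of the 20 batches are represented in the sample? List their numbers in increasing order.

Consecutive selections differ by k = 38, so their batch numbers differ by 38 mod 20 = 18.
gcd(38, 20) = 2, so the sample visits 20/2 = 10 distinct residues mod 20.
Start 10 is batch 10; the batches hit are 2, 4, 6, 8, 10, 12, 14, 16, 18, 20.

2, 4, 6, 8, 10, 12, 14, 16, 18, 20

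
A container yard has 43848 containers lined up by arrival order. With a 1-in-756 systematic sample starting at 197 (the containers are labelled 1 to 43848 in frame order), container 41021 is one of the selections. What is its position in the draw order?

55

k = 756
position = (41021 − 197)/756 + 1 = 40824/756 + 1 = 54 + 1 = 55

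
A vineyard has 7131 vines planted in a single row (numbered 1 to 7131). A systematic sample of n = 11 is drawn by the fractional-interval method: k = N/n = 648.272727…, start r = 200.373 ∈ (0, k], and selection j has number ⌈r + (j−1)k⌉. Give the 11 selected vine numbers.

j=1: r + 0k = 200.373 → ⌈·⌉ = 201
j=2: r + 1k = 848.645727… → ⌈·⌉ = 849
j=3: r + 2k = 1496.918454… → ⌈·⌉ = 1497
j=4: r + 3k = 2145.191181… → ⌈·⌉ = 2146
j=5: r + 4k = 2793.463909… → ⌈·⌉ = 2794
j=6: r + 5k = 3441.736636… → ⌈·⌉ = 3442
j=7: r + 6k = 4090.009363… → ⌈·⌉ = 4091
j=8: r + 7k = 4738.282090… → ⌈·⌉ = 4739
j=9: r + 8k = 5386.554818… → ⌈·⌉ = 5387
j=10: r + 9k = 6034.827545… → ⌈·⌉ = 6035
j=11: r + 10k = 6683.100272… → ⌈·⌉ = 6684

201, 849, 1497, 2146, 2794, 3442, 4091, 4739, 5387, 6035, 6684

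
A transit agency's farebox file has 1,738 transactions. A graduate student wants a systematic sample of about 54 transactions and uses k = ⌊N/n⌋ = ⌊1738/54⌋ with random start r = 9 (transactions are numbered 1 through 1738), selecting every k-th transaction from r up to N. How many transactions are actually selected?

55

k = ⌊1738/54⌋ = 32
Achieved size = ⌊(1738 − 9)/32⌋ + 1 = ⌊1729/32⌋ + 1 = 54 + 1 = 55
(last selection: 9 + 54×32 = 1737 ≤ 1738; next would be 1769 > 1738)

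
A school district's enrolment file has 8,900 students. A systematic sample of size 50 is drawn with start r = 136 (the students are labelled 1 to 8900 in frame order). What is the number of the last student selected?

k = 8900/50 = 178
50th selection = r + (50−1)·k = 136 + 49×178 = 136 + 8722 = 8858

8858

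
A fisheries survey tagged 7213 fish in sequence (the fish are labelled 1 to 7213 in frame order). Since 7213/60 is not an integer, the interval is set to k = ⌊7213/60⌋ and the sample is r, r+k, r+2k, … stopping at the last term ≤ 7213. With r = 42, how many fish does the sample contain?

60

k = ⌊7213/60⌋ = 120
Achieved size = ⌊(7213 − 42)/120⌋ + 1 = ⌊7171/120⌋ + 1 = 59 + 1 = 60
(last selection: 42 + 59×120 = 7122 ≤ 7213; next would be 7242 > 7213)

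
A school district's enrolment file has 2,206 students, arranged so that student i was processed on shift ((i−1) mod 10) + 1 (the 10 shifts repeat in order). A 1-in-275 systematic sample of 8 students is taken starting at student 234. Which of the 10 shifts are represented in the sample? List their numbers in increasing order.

4, 9

Consecutive selections differ by k = 275, so their shift numbers differ by 275 mod 10 = 5.
gcd(275, 10) = 5, so the sample visits 10/5 = 2 distinct residues mod 10.
Start 234 is shift 4; the shifts hit are 4, 9.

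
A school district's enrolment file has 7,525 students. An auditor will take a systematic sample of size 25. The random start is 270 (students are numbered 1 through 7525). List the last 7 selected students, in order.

k = N/n = 7525/25 = 301
19th selection = 270 + 18×301 = 5688
20th: 5688 + 301 = 5989
21st: 5989 + 301 = 6290
22nd: 6290 + 301 = 6591
23rd: 6591 + 301 = 6892
24th: 6892 + 301 = 7193
25th: 7193 + 301 = 7494

5688, 5989, 6290, 6591, 6892, 7193, 7494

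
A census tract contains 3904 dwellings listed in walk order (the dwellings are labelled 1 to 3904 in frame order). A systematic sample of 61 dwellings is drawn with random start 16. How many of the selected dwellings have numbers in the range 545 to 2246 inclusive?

k = 3904/61 = 64
First selection ≥ 545: 16 + ⌈(545−16)/64⌉·64 = 16 + 9×64 = 592
Last selection ≤ 2246: 16 + ⌊(2246−16)/64⌋·64 = 16 + 34×64 = 2192
Count = 34 − 9 + 1 = 26

26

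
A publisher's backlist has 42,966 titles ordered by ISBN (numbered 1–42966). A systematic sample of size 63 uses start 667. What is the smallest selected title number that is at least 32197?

32721

k = 42966/63 = 682
Steps past start: ⌈(32197 − 667)/682⌉ = ⌈31530/682⌉ = 47
Selected title: 667 + 47×682 = 32721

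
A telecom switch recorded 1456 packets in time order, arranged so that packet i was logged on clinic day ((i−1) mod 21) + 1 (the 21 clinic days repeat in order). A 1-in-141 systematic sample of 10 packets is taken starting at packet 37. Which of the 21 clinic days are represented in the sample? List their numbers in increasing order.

1, 4, 7, 10, 13, 16, 19

Consecutive selections differ by k = 141, so their clinic day numbers differ by 141 mod 21 = 15.
gcd(141, 21) = 3, so the sample visits 21/3 = 7 distinct residues mod 21.
Start 37 is clinic day 16; the clinic days hit are 1, 4, 7, 10, 13, 16, 19.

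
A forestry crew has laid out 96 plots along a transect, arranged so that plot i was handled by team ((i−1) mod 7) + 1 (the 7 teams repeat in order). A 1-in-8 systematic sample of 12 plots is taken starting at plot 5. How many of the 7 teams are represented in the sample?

Consecutive selections differ by k = 8, so their team numbers differ by 8 mod 7 = 1.
gcd(8, 7) = 1, so the sample visits 7/1 = 7 distinct residues mod 7.
Start 5 is team 5; the teams hit are 1, 2, 3, 4, 5, 6, 7.

7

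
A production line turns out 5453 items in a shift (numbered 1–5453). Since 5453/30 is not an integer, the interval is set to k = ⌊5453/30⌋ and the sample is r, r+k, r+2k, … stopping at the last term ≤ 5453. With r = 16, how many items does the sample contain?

31

k = ⌊5453/30⌋ = 181
Achieved size = ⌊(5453 − 16)/181⌋ + 1 = ⌊5437/181⌋ + 1 = 30 + 1 = 31
(last selection: 16 + 30×181 = 5446 ≤ 5453; next would be 5627 > 5453)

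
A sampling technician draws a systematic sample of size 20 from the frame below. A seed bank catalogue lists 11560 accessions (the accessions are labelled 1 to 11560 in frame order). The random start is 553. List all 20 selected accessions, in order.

553, 1131, 1709, 2287, 2865, 3443, 4021, 4599, 5177, 5755, 6333, 6911, 7489, 8067, 8645, 9223, 9801, 10379, 10957, 11535

k = N/n = 11560/20 = 578
accession 1: 553
accession 2: 553 + 578 = 1131
accession 3: 1131 + 578 = 1709
accession 4: 1709 + 578 = 2287
accession 5: 2287 + 578 = 2865
accession 6: 2865 + 578 = 3443
accession 7: 3443 + 578 = 4021
accession 8: 4021 + 578 = 4599
accession 9: 4599 + 578 = 5177
accession 10: 5177 + 578 = 5755
accession 11: 5755 + 578 = 6333
accession 12: 6333 + 578 = 6911
accession 13: 6911 + 578 = 7489
accession 14: 7489 + 578 = 8067
accession 15: 8067 + 578 = 8645
accession 16: 8645 + 578 = 9223
accession 17: 9223 + 578 = 9801
accession 18: 9801 + 578 = 10379
accession 19: 10379 + 578 = 10957
accession 20: 10957 + 578 = 11535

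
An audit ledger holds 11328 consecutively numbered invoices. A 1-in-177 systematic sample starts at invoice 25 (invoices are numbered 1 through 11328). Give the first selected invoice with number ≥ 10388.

10468

k = 177
Steps past start: ⌈(10388 − 25)/177⌉ = ⌈10363/177⌉ = 59
Selected invoice: 25 + 59×177 = 10468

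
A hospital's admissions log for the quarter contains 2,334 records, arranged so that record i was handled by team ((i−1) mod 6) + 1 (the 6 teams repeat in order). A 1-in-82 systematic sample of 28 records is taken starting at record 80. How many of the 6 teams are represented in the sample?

3

Consecutive selections differ by k = 82, so their team numbers differ by 82 mod 6 = 4.
gcd(82, 6) = 2, so the sample visits 6/2 = 3 distinct residues mod 6.
Start 80 is team 2; the teams hit are 2, 4, 6.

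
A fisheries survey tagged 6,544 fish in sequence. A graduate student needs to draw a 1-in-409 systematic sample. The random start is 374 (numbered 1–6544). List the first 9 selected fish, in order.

374, 783, 1192, 1601, 2010, 2419, 2828, 3237, 3646

fish 1: 374
fish 2: 374 + 409 = 783
fish 3: 783 + 409 = 1192
fish 4: 1192 + 409 = 1601
fish 5: 1601 + 409 = 2010
fish 6: 2010 + 409 = 2419
fish 7: 2419 + 409 = 2828
fish 8: 2828 + 409 = 3237
fish 9: 3237 + 409 = 3646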